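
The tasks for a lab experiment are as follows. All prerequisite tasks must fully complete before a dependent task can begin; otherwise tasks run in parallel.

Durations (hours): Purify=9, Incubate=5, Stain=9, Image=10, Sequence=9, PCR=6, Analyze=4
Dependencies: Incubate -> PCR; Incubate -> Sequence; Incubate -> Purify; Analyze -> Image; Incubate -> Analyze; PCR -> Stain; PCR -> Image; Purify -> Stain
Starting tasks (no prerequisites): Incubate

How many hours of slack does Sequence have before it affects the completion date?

9

The longest chain is Incubate→Purify→Stain = 5+9+9 = 23; overall finish 23 hours.
Sequence finishes as early as 14 and must finish by 23.
So Sequence can slip 23 − 14 = 9 hours.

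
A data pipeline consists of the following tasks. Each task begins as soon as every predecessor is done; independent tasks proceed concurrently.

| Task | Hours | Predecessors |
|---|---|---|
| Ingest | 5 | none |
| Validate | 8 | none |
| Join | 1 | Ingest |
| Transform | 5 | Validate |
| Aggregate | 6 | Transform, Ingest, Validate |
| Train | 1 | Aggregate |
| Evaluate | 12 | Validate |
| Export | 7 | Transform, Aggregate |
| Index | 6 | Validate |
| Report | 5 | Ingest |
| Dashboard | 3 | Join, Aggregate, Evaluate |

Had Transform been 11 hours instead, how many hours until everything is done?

32

Baseline: Validate→Transform→Aggregate→Export = 8+5+6+7 = 26 → 26 hours.
Transform is on the critical path; changing it to 11 makes that path 32 hours.
No other chain overtakes it, so the finish is 32 hours.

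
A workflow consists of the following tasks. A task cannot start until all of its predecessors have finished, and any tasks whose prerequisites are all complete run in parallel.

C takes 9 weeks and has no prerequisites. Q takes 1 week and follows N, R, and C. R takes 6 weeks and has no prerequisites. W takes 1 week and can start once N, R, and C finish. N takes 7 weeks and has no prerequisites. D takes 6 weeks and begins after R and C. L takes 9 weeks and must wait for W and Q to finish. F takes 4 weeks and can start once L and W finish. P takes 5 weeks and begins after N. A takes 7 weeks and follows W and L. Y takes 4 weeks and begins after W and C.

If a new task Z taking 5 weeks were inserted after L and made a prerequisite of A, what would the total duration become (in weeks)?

Originally the workflow takes 26 weeks.
With Z inserted, A now waits for max(W, L, Z).
New critical path: C→W→L→Z→A = 9+1+9+5+7 = 31 ⇒ 31 weeks.

31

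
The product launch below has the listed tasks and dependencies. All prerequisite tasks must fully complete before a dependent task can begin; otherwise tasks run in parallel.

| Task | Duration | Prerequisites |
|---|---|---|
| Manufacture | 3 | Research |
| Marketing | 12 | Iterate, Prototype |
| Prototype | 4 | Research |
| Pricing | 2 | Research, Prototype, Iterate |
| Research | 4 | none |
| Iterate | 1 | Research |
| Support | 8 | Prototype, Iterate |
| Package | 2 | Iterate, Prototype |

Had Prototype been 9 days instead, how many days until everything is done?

The binding path is Research→Prototype→Marketing = 4+4+12 = 20; finish at 20 days.
Prototype lies on that path, so at 9 days the path becomes 25 days.
No other chain overtakes it, so the finish is 25 days.

25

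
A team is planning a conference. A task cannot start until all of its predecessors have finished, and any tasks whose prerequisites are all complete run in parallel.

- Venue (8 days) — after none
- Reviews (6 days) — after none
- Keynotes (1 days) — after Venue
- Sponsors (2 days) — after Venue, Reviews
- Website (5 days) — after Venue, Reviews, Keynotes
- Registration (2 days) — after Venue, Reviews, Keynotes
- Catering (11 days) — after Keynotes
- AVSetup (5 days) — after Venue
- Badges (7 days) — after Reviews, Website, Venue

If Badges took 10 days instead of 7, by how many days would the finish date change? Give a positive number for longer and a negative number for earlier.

Actual critical path: Venue→Keynotes→Website→Badges = 8+1+5+7 = 21 ⇒ 21 days.
Badges is on the critical path; changing it to 10 makes that path 24 days.
No other chain overtakes it, so the finish is 24 days.
Change in finish: 24 − 21 = +3 days.

3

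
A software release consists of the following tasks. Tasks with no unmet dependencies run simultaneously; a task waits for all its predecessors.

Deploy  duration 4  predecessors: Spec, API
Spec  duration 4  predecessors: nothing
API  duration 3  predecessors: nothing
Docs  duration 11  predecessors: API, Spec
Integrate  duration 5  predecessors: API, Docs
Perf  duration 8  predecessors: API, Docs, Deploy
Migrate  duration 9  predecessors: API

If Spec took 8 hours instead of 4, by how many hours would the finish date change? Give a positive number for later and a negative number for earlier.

Critical path before the change: Spec→Docs→Perf = 4+11+8 = 23 giving 23 hours.
Since Spec is critical, the +4 change carries straight to that chain (now 27 hours).
That remains the longest chain; total 27 hours.
Change in finish: 27 − 23 = +4 hours.

4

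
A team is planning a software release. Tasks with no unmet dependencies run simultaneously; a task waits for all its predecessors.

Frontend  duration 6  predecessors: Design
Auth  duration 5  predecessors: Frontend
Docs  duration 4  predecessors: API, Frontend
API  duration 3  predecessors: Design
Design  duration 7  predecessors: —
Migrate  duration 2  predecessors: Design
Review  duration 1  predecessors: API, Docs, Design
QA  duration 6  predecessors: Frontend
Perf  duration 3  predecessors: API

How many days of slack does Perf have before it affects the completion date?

The longest chain is Design→Frontend→QA = 7+6+6 = 19; overall finish 19 days.
Perf finishes as early as 13 and must finish by 19.
So Perf can slip 19 − 13 = 6 days.

6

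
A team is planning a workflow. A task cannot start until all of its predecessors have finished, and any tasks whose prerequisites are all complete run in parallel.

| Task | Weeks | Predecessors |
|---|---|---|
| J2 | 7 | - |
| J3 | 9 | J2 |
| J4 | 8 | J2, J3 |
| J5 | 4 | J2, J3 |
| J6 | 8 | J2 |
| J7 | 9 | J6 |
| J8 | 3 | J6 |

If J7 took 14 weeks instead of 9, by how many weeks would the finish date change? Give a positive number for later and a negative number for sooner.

5

The binding path is J2→J6→J7 = 7+8+9 = 24; finish at 24 weeks.
J7 is on the critical path; changing it to 14 makes that path 29 weeks.
No other chain overtakes it, so the finish is 29 weeks.
Change in finish: 29 − 24 = +5 weeks.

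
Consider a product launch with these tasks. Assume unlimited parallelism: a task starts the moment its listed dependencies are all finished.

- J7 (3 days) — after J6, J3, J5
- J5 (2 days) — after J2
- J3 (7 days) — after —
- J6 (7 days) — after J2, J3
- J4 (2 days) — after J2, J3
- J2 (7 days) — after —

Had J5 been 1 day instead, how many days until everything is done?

17

The binding path is J2→J6→J7 = 7+7+3 = 17; finish at 17 days.
J5 has 5 days of float (longest path through it is 12).
No other chain overtakes it, so the finish is 17 days.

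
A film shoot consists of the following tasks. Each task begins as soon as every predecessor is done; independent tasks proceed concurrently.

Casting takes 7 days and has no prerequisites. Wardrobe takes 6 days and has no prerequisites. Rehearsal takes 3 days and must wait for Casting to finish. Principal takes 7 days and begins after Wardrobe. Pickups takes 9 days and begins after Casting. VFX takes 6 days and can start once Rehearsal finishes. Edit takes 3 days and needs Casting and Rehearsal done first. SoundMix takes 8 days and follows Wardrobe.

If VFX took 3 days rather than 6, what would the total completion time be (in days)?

Critical path before the change: Casting→Rehearsal→VFX = 7+3+6 = 16 giving 16 days.
VFX is on the critical path; changing it to 3 makes that path 13 days.
Now Casting→Pickups = 7+9 = 16 is longest, so the finish becomes 16 days.

16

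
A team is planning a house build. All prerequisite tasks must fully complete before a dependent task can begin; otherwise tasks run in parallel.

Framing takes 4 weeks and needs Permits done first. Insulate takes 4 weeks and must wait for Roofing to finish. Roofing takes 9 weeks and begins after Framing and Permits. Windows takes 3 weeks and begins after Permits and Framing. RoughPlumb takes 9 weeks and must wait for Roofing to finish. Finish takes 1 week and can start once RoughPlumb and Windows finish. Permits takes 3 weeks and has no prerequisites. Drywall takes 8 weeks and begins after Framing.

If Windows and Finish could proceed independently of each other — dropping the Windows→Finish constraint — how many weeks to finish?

Original critical path: Permits→Framing→Roofing→RoughPlumb→Finish = 3+4+9+9+1 = 26 ⇒ 26 weeks.
Dropping Windows→Finish doesn't change Finish's earliest start (25); another predecessor still binds.
After: Permits→Framing→Roofing→RoughPlumb→Finish = 3+4+9+9+1 = 26 → 26 weeks.

26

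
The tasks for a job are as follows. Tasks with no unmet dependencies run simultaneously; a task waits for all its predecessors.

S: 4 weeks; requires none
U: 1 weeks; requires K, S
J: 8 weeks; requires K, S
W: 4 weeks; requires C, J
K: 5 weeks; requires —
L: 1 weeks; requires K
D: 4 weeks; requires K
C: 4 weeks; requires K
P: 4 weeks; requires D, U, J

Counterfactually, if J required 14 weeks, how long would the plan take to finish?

23

The binding path is K→J→P = 5+8+4 = 17; finish at 17 weeks.
J is on the critical path; changing it to 14 makes that path 23 weeks.
The critical path is still K→J→P; finish is now 23 weeks.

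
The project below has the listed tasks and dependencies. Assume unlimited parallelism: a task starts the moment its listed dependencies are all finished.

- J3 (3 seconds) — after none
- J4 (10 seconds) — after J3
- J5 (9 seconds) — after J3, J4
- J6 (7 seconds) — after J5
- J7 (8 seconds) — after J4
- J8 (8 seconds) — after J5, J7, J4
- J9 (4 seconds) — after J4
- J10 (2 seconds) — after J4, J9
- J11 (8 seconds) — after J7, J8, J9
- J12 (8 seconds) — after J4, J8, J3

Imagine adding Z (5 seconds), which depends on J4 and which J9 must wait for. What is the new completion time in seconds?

Originally the project takes 38 seconds.
With Z inserted, J9 now waits for max(J4, Z).
New critical path: J3→J4→J5→J8→J11 = 3+10+9+8+8 = 38 ⇒ 38 seconds.

38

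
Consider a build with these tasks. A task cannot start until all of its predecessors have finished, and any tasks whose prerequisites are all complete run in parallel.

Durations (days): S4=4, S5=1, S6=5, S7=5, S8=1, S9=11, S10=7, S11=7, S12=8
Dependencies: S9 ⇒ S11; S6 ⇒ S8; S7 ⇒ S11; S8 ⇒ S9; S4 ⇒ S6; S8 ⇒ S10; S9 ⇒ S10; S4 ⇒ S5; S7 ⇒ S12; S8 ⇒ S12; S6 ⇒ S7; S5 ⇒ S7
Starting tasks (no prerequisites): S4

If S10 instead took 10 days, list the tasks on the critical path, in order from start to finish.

The binding path is S4→S6→S8→S9→S10 = 4+5+1+11+7 = 28; finish at 28 days.
S10 lies on that path, so at 10 days the path becomes 31 days.
That remains the longest chain; total 31 days.

S4, S6, S8, S9, S10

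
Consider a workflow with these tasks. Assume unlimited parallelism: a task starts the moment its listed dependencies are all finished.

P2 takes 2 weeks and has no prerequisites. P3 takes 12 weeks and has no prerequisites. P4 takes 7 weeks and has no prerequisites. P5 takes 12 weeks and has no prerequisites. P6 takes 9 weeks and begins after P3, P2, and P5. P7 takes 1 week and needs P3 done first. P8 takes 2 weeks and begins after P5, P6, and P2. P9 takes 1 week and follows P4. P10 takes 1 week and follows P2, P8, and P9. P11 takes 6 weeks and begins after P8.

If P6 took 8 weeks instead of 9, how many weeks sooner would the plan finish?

1

Critical path before the change: P3→P6→P8→P11 = 12+9+2+6 = 29 giving 29 weeks.
P6 is on the critical path; changing it to 8 makes that path 28 weeks.
The critical path is still P3→P6→P8→P11; finish is now 28 weeks.
Change in finish: 28 − 29 = -1 weeks.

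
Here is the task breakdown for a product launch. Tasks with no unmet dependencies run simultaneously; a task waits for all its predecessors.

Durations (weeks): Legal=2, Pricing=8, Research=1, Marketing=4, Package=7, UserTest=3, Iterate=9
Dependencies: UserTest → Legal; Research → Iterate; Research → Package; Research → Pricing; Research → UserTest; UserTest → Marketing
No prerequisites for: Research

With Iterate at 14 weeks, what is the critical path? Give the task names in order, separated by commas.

Actual critical path: Research→Iterate = 1+9 = 10 ⇒ 10 weeks.
Since Iterate is critical, the +5 change carries straight to that chain (now 15 weeks).
The critical path is still Research→Iterate; finish is now 15 weeks.

Research, Iterate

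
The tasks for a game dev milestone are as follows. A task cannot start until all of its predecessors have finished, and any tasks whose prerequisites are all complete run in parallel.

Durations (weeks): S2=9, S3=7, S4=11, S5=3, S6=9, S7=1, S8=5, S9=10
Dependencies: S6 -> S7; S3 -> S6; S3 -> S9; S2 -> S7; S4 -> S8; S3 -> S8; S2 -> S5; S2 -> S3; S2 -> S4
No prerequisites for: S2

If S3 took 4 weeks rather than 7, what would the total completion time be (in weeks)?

25

Actual critical path: S2→S3→S6→S7 = 9+7+9+1 = 26 ⇒ 26 weeks.
Since S3 is critical, the -3 change carries straight to that chain (now 23 weeks).
New critical path: S2→S4→S8 = 9+11+5 = 25 ⇒ 25 weeks.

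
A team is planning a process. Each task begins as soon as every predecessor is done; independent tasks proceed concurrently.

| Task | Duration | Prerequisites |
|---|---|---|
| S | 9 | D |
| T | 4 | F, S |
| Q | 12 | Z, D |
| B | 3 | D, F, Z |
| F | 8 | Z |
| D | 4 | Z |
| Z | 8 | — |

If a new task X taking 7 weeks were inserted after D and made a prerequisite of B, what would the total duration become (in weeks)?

Originally the schedule takes 25 weeks.
With X inserted, B now waits for max(D, F, Z, X).
New critical path: Z→D→S→T = 8+4+9+4 = 25 ⇒ 25 weeks.

25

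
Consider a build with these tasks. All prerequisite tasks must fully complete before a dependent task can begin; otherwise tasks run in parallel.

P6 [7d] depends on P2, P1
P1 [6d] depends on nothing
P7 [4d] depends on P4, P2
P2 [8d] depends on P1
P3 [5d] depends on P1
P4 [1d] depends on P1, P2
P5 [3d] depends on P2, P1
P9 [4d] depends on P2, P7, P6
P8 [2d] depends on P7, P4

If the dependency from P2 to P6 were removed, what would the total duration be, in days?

With the dependency in place, P1→P2→P6→P9 = 6+8+7+4 = 25 sets the finish at 25 days.
Without P2→P6, P6's earliest start moves from 14 to 6.
The longest chain is now P1→P2→P4→P7→P9 = 6+8+1+4+4 = 23, so the plan takes 23 days.

23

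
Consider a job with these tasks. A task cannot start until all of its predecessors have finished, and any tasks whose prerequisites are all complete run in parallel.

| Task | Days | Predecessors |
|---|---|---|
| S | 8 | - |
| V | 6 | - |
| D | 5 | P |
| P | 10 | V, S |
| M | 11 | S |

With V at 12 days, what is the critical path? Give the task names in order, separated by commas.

V, P, D

The binding path is S→P→D = 8+10+5 = 23; finish at 23 days.
V is off the critical path — its longest chain is 21 days, giving 2 of slack.
New critical path: V→P→D = 12+10+5 = 27 ⇒ 27 days.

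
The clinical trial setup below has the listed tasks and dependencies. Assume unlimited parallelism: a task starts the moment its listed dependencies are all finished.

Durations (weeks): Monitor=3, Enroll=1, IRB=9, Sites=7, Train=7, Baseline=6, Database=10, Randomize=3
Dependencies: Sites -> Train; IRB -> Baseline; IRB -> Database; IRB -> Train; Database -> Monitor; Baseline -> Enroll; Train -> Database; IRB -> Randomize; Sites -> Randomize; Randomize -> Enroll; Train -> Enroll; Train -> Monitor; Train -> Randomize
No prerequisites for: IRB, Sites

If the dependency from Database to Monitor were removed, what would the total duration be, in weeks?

26

Original critical path: IRB→Train→Database→Monitor = 9+7+10+3 = 29 ⇒ 29 weeks.
Without Database→Monitor, Monitor's earliest start moves from 26 to 16.
The longest chain is now IRB→Train→Database = 9+7+10 = 26, so the plan takes 26 weeks.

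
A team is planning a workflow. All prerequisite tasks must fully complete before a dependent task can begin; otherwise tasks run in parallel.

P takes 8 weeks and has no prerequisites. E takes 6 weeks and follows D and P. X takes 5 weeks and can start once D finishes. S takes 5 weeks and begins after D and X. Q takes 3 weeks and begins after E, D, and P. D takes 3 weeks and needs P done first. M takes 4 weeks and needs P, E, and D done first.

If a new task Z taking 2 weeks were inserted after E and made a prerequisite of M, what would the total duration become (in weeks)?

23

Originally the project takes 21 weeks.
With Z inserted, M now waits for max(P, E, D, Z).
New critical path: P→D→E→Z→M = 8+3+6+2+4 = 23 ⇒ 23 weeks.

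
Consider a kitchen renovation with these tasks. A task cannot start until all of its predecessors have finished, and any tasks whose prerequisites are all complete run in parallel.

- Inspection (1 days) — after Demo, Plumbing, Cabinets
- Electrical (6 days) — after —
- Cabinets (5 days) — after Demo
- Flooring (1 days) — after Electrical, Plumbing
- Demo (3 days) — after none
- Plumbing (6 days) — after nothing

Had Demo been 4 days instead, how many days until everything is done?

10

Critical path before the change: Demo→Cabinets→Inspection = 3+5+1 = 9 giving 9 days.
Demo lies on that path, so at 4 days the path becomes 10 days.
The critical path is still Demo→Cabinets→Inspection; finish is now 10 days.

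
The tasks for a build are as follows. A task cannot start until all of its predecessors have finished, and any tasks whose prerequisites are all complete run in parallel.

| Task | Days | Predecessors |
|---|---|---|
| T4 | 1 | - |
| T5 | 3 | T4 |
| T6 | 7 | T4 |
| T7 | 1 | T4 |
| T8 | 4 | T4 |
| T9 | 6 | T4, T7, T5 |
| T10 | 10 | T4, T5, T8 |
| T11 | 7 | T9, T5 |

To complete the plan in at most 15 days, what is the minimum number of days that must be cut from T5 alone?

2

Current finish: 17 days; target: 15.
T5 is on every critical path, so each day cut from T5 cuts the finish by one (this holds down to a finish of 15).
Need 17 − 15 = 2 days off T5 → T5 becomes 1 day, finish becomes 15.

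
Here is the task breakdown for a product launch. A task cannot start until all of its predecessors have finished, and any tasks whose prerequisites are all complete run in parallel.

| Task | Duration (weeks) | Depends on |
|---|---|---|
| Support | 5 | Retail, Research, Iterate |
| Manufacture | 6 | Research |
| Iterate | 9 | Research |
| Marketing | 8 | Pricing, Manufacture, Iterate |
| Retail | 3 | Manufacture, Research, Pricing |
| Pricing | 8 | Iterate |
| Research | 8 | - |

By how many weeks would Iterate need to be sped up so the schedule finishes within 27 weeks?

6

Current finish: 33 weeks; target: 27.
Iterate is on every critical path, so each week cut from Iterate cuts the finish by one (this holds down to a finish of 25).
Need 33 − 27 = 6 weeks off Iterate → Iterate becomes 3 weeks, finish becomes 27.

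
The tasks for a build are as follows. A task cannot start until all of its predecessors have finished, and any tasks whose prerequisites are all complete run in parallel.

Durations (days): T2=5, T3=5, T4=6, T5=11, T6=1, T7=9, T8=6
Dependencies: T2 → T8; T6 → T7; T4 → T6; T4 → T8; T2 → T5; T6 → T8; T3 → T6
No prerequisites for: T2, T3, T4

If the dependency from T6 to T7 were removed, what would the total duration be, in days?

16

Before: longest chain T2→T5 = 5+11 = 16, finish 16.
Without T6→T7, T7's earliest start moves from 7 to 0.
The longest chain is now T2→T5 = 5+11 = 16, so the plan takes 16 days.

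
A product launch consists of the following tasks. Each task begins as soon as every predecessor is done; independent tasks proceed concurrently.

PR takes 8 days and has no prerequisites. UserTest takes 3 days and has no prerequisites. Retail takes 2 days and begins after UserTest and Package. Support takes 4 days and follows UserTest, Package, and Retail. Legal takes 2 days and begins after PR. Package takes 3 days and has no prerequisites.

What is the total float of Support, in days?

1

Critical path: PR→Legal = 8+2 = 10, so the finish is 10 days.
Support finishes as early as 9 and must finish by 10.
Slack of Support = 6 − 5 = 1 day.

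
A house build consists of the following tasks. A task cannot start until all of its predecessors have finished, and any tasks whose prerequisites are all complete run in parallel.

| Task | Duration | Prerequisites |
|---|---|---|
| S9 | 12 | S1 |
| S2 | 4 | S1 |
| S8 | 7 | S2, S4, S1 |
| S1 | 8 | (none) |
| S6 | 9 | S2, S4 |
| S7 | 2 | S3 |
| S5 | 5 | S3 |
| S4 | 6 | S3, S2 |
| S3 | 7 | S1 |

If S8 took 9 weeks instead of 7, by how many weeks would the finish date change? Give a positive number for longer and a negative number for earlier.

As given, the longest chain is S1→S3→S4→S6 = 8+7+6+9 = 30, so the finish is 30 weeks.
S8 is off the critical path — its longest chain is 28 weeks, giving 2 of slack.
That remains the longest chain; total 30 weeks.
Change in finish: 30 − 30 = +0 weeks.

0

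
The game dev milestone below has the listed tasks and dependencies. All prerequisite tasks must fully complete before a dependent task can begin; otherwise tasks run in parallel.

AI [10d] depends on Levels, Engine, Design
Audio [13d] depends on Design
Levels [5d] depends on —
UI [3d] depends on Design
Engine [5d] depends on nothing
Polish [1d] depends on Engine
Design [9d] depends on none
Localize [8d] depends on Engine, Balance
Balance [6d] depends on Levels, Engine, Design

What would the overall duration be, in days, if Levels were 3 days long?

Actual critical path: Design→Balance→Localize = 9+6+8 = 23 ⇒ 23 days.
Levels is off the critical path — its longest chain is 19 days, giving 4 of slack.
The critical path is still Design→Balance→Localize; finish is now 23 days.

23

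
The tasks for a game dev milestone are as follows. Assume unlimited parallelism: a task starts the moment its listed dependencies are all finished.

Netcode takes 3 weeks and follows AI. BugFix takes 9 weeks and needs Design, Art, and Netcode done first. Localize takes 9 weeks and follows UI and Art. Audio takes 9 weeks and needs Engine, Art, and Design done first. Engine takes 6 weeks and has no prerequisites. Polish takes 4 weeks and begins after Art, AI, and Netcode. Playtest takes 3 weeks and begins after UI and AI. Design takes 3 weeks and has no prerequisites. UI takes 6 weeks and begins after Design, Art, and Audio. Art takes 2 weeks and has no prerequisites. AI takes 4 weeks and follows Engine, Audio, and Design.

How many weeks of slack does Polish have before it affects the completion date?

5

Critical path: Engine→Audio→AI→Netcode→BugFix = 6+9+4+3+9 = 31, so the finish is 31 weeks.
Longest path through Polish: 26 weeks (earliest finish 26, latest finish 31).
Slack of Polish = 27 − 22 = 5 weeks.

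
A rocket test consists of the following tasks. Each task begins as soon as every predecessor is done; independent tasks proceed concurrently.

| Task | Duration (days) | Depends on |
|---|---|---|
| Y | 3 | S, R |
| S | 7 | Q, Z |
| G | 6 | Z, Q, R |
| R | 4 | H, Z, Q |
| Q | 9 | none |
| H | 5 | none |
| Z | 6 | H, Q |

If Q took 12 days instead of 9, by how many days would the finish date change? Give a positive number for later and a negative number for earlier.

Critical path before the change: Q→Z→S→Y = 9+6+7+3 = 25 giving 25 days.
Q lies on that path, so at 12 days the path becomes 28 days.
No other chain overtakes it, so the finish is 28 days.
Change in finish: 28 − 25 = +3 days.

3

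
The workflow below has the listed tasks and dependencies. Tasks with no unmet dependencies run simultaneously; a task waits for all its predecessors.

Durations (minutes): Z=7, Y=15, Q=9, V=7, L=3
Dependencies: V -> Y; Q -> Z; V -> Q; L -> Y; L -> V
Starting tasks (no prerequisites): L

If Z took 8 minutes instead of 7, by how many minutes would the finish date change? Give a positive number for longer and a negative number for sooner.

Critical path before the change: L→V→Q→Z = 3+7+9+7 = 26 giving 26 minutes.
Since Z is critical, the +1 change carries straight to that chain (now 27 minutes).
That remains the longest chain; total 27 minutes.
Change in finish: 27 − 26 = +1 minutes.

1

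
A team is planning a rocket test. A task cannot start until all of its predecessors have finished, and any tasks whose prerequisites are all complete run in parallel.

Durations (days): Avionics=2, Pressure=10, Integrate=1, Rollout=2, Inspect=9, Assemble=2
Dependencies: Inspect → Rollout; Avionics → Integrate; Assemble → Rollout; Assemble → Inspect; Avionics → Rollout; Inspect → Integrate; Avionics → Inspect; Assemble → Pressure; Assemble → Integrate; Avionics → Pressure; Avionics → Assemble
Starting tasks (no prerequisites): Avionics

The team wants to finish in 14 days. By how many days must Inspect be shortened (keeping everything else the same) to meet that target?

Current finish: 15 days; target: 14.
Inspect is on every critical path, so each day cut from Inspect cuts the finish by one (this holds down to a finish of 14).
Need 15 − 14 = 1 day off Inspect → Inspect becomes 8 days, finish becomes 14.

1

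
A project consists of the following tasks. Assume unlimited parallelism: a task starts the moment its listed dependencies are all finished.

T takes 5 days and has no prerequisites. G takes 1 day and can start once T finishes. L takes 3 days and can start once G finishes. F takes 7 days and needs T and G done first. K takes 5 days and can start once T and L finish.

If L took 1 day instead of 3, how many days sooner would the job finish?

1

Baseline: T→G→L→K = 5+1+3+5 = 14 → 14 days.
L lies on that path, so at 1 day the path becomes 12 days.
The binding chain switches to T→G→F = 5+1+7 = 13; finish 13 days.
Change in finish: 13 − 14 = -1 days.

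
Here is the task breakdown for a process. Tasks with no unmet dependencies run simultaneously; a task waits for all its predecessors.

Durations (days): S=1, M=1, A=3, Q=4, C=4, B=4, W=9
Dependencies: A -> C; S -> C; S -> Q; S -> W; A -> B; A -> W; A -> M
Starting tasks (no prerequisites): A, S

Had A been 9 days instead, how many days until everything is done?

18

As given, the longest chain is A→W = 3+9 = 12, so the finish is 12 days.
A is on the critical path; changing it to 9 makes that path 18 days.
That remains the longest chain; total 18 days.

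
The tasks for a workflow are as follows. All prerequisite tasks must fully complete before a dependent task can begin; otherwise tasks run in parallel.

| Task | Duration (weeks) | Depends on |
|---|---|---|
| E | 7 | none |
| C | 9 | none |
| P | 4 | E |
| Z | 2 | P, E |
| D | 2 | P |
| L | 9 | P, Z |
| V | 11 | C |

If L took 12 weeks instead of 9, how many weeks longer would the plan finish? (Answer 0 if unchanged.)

3

As given, the longest chain is E→P→Z→L = 7+4+2+9 = 22, so the finish is 22 weeks.
L is on the critical path; changing it to 12 makes that path 25 weeks.
The critical path is still E→P→Z→L; finish is now 25 weeks.
Change in finish: 25 − 22 = +3 weeks.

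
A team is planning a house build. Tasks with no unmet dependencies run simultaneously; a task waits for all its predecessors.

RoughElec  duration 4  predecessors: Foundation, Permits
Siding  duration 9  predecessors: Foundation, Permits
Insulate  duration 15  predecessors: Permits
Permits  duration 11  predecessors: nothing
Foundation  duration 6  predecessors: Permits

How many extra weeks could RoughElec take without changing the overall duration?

5

The longest chain is Permits→Foundation→Siding = 11+6+9 = 26; overall finish 26 weeks.
The longest chain containing RoughElec totals 21 weeks.
Slack of RoughElec = 22 − 17 = 5 weeks.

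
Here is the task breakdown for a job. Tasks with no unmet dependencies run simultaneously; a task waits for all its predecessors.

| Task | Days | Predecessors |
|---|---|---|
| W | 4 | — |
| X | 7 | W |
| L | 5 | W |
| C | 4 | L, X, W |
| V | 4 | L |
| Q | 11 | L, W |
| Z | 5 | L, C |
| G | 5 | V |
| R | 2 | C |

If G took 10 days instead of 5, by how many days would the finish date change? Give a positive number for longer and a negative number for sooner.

Baseline: W→X→C→Z = 4+7+4+5 = 20 → 20 days.
The longest path through G is only 18 days, so G has float 2.
New critical path: W→L→V→G = 4+5+4+10 = 23 ⇒ 23 days.
Change in finish: 23 − 20 = +3 days.

3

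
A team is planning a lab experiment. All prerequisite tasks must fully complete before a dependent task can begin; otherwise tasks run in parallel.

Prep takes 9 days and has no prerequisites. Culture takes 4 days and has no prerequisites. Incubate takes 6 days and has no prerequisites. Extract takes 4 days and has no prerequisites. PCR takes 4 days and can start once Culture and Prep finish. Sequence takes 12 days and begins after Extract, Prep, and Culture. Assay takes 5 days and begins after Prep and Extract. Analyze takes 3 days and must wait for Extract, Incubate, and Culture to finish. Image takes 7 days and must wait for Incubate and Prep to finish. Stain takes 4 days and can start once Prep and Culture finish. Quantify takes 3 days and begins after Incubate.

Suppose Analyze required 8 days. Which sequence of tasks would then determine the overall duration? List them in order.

Actual critical path: Prep→Sequence = 9+12 = 21 ⇒ 21 days.
Analyze is off the critical path — its longest chain is 9 days, giving 12 of slack.
The critical path is still Prep→Sequence; finish is now 21 days.

Prep, Sequence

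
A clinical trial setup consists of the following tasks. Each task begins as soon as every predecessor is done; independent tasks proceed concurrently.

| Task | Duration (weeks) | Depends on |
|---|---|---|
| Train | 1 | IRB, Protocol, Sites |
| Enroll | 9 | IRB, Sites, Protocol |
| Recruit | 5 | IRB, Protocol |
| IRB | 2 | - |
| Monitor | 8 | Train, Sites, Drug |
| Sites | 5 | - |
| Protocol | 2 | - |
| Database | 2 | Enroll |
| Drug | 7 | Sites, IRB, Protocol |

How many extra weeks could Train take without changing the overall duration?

6

The longest chain is Sites→Drug→Monitor = 5+7+8 = 20; overall finish 20 weeks.
The longest chain containing Train totals 14 weeks.
Float = 20 − 14 = 6.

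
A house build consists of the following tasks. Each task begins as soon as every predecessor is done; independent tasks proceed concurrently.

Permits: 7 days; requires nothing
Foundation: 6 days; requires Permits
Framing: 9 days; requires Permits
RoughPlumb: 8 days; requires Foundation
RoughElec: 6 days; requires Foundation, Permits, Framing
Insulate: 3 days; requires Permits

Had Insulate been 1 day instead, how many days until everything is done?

22

The binding path is Permits→Framing→RoughElec = 7+9+6 = 22; finish at 22 days.
Insulate has 12 days of float (longest path through it is 10).
That remains the longest chain; total 22 days.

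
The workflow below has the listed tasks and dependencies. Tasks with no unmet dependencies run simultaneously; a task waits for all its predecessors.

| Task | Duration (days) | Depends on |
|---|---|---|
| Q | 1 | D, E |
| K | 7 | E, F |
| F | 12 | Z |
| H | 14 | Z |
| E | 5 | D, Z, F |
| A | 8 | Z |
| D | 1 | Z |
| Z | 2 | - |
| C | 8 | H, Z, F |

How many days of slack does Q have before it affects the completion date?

6

The longest chain is Z→F→E→K = 2+12+5+7 = 26; overall finish 26 days.
Q finishes as early as 20 and must finish by 26.
Float = 26 − 20 = 6.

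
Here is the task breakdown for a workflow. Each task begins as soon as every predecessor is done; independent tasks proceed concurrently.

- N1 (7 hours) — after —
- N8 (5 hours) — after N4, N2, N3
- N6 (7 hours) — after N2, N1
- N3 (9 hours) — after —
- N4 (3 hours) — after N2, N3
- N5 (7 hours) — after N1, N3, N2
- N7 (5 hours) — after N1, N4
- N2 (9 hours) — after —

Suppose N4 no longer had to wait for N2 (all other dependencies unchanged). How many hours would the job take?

17

With the dependency in place, N2→N4→N7 = 9+3+5 = 17 sets the finish at 17 hours.
Dropping N2→N4 doesn't change N4's earliest start (9); another predecessor still binds.
The longest chain is now N3→N4→N7 = 9+3+5 = 17, so the job takes 17 hours.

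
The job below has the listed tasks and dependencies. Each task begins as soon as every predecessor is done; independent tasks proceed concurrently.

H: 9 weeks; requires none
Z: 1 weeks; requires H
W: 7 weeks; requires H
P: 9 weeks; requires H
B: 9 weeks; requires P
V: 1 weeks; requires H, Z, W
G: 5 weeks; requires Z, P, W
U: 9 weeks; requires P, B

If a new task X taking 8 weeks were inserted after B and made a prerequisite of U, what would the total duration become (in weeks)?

Originally the job takes 36 weeks.
With X inserted, U now waits for max(P, B, X).
New critical path: H→P→B→X→U = 9+9+9+8+9 = 44 ⇒ 44 weeks.

44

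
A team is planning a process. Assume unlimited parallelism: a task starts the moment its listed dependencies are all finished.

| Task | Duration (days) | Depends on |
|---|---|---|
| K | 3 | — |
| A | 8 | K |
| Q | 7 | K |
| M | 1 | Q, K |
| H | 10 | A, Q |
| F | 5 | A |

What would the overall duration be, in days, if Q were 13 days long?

26

As given, the longest chain is K→A→H = 3+8+10 = 21, so the finish is 21 days.
Q has 1 day of float (longest path through it is 20).
The binding chain switches to K→Q→H = 3+13+10 = 26; finish 26 days.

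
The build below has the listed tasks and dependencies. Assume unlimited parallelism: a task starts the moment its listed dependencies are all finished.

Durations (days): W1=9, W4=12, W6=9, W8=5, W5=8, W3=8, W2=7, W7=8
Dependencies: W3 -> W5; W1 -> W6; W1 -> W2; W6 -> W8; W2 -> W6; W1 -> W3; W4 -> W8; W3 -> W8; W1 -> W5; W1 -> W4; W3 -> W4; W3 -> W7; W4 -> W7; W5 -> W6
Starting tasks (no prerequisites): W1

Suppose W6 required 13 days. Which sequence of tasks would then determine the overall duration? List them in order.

The binding path is W1→W3→W5→W6→W8 = 9+8+8+9+5 = 39; finish at 39 days.
W6 lies on that path, so at 13 days the path becomes 43 days.
No other chain overtakes it, so the finish is 43 days.

W1, W3, W5, W6, W8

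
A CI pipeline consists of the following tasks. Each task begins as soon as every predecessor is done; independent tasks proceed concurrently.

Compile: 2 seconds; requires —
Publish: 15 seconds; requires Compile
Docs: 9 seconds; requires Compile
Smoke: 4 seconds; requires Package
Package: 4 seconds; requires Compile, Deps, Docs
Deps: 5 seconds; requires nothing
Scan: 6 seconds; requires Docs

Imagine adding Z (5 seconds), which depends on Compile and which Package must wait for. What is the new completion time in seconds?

19

Originally the schedule takes 19 seconds.
With Z inserted, Package now waits for max(Compile, Deps, Docs, Z).
New critical path: Compile→Docs→Package→Smoke = 2+9+4+4 = 19 ⇒ 19 seconds.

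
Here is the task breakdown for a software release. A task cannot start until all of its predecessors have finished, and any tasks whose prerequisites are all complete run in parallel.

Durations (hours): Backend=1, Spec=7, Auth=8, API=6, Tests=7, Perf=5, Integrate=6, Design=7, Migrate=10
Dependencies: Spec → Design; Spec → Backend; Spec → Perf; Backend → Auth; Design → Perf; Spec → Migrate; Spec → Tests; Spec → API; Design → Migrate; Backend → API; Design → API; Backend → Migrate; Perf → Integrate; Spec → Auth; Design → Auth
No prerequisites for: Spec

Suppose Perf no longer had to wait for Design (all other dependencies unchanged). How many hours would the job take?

Before: longest chain Spec→Design→Perf→Integrate = 7+7+5+6 = 25, finish 25.
Without Design→Perf, Perf's earliest start moves from 14 to 7.
The longest chain is now Spec→Design→Migrate = 7+7+10 = 24, so the job takes 24 hours.

24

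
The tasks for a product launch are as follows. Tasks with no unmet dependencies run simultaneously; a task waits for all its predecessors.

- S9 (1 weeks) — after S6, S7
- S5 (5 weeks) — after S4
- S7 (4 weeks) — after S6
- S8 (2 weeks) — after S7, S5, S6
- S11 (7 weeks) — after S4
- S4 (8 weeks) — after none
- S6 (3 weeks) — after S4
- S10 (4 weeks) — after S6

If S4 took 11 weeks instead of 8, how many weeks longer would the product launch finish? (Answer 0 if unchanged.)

Critical path before the change: S4→S6→S7→S8 = 8+3+4+2 = 17 giving 17 weeks.
S4 lies on that path, so at 11 weeks the path becomes 20 weeks.
The critical path is still S4→S6→S7→S8; finish is now 20 weeks.
Change in finish: 20 − 17 = +3 weeks.

3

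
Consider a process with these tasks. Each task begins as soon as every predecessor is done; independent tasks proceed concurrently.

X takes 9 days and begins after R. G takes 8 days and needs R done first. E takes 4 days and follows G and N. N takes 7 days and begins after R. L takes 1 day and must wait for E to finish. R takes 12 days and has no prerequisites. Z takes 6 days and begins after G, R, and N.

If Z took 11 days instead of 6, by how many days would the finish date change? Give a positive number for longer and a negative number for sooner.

5

The binding path is R→G→Z = 12+8+6 = 26; finish at 26 days.
Z lies on that path, so at 11 days the path becomes 31 days.
That remains the longest chain; total 31 days.
Change in finish: 31 − 26 = +5 days.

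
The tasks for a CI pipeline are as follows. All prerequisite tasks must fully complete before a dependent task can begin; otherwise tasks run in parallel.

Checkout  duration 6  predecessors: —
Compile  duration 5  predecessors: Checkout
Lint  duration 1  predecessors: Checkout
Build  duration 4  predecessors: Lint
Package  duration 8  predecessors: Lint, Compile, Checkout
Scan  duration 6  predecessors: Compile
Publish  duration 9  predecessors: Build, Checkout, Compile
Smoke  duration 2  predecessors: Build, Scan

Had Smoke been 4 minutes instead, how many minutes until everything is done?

Critical path before the change: Checkout→Compile→Publish = 6+5+9 = 20 giving 20 minutes.
The longest path through Smoke is only 19 minutes, so Smoke has float 1.
The binding chain switches to Checkout→Compile→Scan→Smoke = 6+5+6+4 = 21; finish 21 minutes.

21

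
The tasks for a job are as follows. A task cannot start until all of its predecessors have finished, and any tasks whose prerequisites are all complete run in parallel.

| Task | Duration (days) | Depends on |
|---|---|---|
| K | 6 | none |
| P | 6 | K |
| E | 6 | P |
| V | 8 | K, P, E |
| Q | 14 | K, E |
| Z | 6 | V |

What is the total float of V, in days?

The longest chain is K→P→E→V→Z = 6+6+6+8+6 = 32; overall finish 32 days.
Longest path through V: 32 days (earliest finish 26, latest finish 26).
So V can slip 26 − 26 = 0 days.

0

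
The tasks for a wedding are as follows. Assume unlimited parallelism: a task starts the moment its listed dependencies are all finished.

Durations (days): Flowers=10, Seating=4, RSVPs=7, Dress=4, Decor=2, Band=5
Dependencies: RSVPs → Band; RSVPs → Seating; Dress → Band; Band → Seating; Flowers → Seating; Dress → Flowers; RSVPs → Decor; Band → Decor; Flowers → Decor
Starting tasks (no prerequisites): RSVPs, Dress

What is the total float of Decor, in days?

2

Critical path: Dress→Flowers→Seating = 4+10+4 = 18, so the finish is 18 days.
Decor finishes as early as 16 and must finish by 18.
So Decor can slip 18 − 16 = 2 days.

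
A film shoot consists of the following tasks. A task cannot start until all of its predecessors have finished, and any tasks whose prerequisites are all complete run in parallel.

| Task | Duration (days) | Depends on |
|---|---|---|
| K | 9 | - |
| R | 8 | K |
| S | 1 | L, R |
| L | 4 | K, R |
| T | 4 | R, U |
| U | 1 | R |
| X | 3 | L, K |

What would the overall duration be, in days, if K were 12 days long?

Baseline: K→R→L→X = 9+8+4+3 = 24 → 24 days.
Since K is critical, the +3 change carries straight to that chain (now 27 days).
No other chain overtakes it, so the finish is 27 days.

27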